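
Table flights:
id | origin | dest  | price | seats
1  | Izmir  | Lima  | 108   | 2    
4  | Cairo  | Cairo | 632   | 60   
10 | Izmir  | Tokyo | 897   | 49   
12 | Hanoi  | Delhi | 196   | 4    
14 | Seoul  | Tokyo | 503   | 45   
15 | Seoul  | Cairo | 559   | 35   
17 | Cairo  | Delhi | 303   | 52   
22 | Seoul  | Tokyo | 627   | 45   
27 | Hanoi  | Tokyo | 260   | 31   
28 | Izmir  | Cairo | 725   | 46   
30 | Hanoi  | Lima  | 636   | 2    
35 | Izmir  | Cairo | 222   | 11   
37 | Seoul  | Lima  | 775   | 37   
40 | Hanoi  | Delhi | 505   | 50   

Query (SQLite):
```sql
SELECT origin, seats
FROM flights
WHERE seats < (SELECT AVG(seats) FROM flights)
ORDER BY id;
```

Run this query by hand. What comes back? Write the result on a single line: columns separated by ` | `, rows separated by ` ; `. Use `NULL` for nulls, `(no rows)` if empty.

Izmir | 2 ; Hanoi | 4 ; Hanoi | 31 ; Hanoi | 2 ; Izmir | 11

Scalar subquery: AVG(seats) over all flights rows = 33.5.
Keep rows where seats < that value.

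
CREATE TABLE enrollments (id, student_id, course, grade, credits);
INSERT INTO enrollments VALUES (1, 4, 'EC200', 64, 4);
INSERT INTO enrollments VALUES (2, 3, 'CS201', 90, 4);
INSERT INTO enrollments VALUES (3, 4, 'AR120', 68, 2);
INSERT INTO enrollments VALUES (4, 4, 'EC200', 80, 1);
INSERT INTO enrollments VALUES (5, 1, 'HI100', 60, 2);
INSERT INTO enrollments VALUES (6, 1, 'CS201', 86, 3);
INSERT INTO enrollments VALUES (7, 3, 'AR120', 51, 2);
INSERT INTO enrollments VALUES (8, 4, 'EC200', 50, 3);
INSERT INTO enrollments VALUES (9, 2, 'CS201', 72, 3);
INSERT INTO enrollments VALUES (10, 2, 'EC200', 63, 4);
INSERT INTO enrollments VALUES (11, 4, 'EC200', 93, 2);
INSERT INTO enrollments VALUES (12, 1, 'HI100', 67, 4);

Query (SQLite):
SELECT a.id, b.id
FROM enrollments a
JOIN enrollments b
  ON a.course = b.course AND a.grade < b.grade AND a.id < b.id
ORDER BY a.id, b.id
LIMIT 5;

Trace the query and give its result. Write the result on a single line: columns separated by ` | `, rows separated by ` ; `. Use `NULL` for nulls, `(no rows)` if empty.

1 | 4 ; 1 | 11 ; 4 | 11 ; 5 | 12 ; 8 | 10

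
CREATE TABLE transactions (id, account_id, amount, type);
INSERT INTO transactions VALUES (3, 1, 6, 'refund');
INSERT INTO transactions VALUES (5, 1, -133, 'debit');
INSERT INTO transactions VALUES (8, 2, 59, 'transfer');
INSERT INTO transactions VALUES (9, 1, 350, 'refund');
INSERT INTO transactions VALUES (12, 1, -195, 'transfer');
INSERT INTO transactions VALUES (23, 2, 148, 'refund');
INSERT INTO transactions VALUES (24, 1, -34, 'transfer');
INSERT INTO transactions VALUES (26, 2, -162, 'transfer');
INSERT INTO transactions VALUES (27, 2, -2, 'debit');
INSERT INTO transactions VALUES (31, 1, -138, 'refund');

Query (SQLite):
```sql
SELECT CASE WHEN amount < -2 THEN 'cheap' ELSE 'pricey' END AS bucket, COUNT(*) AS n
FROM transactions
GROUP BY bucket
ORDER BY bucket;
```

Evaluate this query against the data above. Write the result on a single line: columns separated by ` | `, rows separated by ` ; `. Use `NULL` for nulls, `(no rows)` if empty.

Bucket rows by amount < -2 → 'cheap' else 'pricey'; count each bucket.

cheap | 5 ; pricey | 5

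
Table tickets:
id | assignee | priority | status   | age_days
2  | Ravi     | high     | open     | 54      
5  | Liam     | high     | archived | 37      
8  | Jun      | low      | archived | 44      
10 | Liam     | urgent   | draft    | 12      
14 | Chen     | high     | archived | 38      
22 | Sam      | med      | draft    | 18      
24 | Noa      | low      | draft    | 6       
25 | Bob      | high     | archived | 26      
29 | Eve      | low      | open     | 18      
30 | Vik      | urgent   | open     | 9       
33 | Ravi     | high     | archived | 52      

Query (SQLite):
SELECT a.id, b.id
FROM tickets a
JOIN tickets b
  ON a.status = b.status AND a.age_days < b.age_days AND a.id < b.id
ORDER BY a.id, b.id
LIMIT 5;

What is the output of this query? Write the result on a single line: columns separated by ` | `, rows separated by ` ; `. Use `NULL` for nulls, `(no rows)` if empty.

5 | 8 ; 5 | 14 ; 5 | 33 ; 8 | 33 ; 10 | 22

Pairs (a,b) with same status, a.age_days < b.age_days, a.id < b.id.
status groups: archived:{5,8,14,25,33} draft:{10,22,24} open:{2,29,30}
Ordered by (a.id, b.id); first 5.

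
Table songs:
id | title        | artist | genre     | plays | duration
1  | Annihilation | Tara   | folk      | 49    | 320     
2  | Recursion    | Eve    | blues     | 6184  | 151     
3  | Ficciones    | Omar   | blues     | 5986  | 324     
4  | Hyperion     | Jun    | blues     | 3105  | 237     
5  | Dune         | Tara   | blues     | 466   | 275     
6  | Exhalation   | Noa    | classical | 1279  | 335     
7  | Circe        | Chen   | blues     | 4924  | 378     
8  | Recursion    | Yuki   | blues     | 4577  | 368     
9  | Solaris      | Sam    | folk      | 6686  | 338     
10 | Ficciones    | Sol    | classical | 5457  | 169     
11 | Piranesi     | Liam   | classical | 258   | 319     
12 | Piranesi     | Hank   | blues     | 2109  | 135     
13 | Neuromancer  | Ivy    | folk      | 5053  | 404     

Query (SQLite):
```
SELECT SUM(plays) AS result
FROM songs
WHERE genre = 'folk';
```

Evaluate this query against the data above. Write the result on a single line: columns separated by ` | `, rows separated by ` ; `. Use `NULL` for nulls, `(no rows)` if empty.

11788

Rows where genre='folk' → plays values: [49, 6686, 5053].
SUM of non-NULL values = 11788.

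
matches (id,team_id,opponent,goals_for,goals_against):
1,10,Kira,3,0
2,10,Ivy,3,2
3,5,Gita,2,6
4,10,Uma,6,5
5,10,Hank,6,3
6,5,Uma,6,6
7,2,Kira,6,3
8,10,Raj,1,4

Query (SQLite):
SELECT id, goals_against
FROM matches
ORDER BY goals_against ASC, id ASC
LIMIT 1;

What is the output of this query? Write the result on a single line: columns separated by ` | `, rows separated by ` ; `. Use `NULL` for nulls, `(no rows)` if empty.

Sort by goals_against asc, tiebreak id asc: (0, id=1), (2, id=2), (3, id=5), (3, id=7) …. Take first 1.

1 | 0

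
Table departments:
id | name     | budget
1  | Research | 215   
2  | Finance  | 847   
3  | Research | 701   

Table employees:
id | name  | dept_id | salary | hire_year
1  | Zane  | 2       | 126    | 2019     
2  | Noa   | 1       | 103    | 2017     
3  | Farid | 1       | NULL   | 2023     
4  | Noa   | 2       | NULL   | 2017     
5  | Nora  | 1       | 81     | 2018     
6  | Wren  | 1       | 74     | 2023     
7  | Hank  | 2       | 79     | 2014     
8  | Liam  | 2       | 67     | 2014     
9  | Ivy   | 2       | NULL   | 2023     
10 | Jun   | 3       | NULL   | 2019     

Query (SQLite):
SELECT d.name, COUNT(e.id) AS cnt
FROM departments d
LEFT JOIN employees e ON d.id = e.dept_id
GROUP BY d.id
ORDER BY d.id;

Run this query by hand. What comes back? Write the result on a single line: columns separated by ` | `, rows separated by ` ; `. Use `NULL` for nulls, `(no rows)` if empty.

Research | 4 ; Finance | 5 ; Research | 1

LEFT JOIN keeps every departments row; unmatched ones get NULL for employees columns.
Group by departments.id and compute COUNT(e.id). COUNT(col) of an all-NULL group is 0.
  1: ids {2, 3, 5, 6} → COUNT(e.id)=4
  2: ids {1, 4, 7, 8, 9} → COUNT(e.id)=5
  3: ids {10} → COUNT(e.id)=1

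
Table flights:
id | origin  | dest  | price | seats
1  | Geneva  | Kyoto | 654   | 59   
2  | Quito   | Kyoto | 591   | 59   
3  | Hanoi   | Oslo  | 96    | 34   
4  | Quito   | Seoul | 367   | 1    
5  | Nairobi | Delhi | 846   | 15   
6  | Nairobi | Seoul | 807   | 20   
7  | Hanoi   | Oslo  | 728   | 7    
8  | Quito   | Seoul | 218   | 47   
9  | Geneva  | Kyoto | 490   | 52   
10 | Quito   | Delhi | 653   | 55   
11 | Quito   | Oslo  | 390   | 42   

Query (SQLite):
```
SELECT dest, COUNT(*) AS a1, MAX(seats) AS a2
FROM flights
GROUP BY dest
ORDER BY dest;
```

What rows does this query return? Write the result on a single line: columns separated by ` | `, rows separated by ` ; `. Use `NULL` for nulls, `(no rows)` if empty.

Group flights by dest.
Per group compute: COUNT(*), MAX(seats).
  Delhi: ids {5, 10} → COUNT(*)=2, MAX(seats)=55
  Kyoto: ids {1, 2, 9} → COUNT(*)=3, MAX(seats)=59
  Oslo: ids {3, 7, 11} → COUNT(*)=3, MAX(seats)=42
  Seoul: ids {4, 6, 8} → COUNT(*)=3, MAX(seats)=47

Delhi | 2 | 55 ; Kyoto | 3 | 59 ; Oslo | 3 | 42 ; Seoul | 3 | 47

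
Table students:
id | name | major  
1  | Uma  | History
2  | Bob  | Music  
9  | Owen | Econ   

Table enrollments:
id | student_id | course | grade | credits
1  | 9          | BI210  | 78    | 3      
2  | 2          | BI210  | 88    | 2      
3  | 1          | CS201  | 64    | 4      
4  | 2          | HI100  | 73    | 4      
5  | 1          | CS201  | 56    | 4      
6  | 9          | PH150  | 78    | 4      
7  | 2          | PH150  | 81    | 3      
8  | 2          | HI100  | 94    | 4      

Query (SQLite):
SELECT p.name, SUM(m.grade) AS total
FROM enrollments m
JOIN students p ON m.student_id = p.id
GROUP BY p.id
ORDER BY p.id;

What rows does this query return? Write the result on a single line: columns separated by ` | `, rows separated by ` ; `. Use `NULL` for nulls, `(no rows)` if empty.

Uma | 120 ; Bob | 336 ; Owen | 156

Join each enrollments row to its students via student_id.
Group joined rows by students.id; compute SUM(m.grade) per group.
  1: ids {3, 5} → SUM(m.grade)=120
  2: ids {2, 4, 7, 8} → SUM(m.grade)=336
  9: ids {1, 6} → SUM(m.grade)=156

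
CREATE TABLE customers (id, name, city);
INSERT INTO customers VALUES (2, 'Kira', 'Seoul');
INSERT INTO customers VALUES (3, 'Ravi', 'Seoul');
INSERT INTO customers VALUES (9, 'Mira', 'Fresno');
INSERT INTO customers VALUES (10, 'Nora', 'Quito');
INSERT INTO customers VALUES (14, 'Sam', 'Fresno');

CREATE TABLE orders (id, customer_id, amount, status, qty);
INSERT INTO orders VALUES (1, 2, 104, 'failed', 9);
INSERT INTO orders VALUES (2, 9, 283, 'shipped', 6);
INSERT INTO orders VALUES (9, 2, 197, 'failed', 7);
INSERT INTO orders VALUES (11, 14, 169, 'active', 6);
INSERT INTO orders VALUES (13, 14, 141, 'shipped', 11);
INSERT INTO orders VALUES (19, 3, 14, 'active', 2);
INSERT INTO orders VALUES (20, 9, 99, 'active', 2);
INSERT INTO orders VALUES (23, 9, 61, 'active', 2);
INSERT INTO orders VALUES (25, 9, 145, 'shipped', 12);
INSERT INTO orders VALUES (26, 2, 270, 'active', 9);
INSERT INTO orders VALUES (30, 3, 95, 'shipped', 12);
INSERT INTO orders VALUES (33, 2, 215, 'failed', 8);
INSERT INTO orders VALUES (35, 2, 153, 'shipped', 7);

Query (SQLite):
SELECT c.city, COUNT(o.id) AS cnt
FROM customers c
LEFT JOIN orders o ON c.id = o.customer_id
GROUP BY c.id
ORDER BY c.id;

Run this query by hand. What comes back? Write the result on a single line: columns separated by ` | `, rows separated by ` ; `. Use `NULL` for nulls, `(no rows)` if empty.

Seoul | 5 ; Seoul | 2 ; Fresno | 4 ; Quito | 0 ; Fresno | 2

LEFT JOIN keeps every customers row; unmatched ones get NULL for orders columns.
Group by customers.id and compute COUNT(o.id). COUNT(col) of an all-NULL group is 0.
  2: ids {1, 9, 26, 33, 35} → COUNT(o.id)=5
  3: ids {19, 30} → COUNT(o.id)=2
  9: ids {2, 20, 23, 25} → COUNT(o.id)=4
  10: ids {—} → COUNT(o.id)=0
  14: ids {11, 13} → COUNT(o.id)=2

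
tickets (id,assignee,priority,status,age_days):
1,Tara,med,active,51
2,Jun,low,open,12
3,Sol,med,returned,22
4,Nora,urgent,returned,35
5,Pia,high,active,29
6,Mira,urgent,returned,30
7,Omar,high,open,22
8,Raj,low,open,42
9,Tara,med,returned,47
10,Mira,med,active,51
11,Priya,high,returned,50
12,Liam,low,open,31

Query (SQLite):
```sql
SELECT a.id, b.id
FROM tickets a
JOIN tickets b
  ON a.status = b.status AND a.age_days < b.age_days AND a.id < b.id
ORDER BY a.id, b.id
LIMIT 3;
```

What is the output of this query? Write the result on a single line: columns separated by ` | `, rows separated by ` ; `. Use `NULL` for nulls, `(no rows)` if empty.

2 | 7 ; 2 | 8 ; 2 | 12

Pairs (a,b) with same status, a.age_days < b.age_days, a.id < b.id.
status groups: active:{1,5,10} open:{2,7,8,12} returned:{3,4,6,9,11}
Ordered by (a.id, b.id); first 3.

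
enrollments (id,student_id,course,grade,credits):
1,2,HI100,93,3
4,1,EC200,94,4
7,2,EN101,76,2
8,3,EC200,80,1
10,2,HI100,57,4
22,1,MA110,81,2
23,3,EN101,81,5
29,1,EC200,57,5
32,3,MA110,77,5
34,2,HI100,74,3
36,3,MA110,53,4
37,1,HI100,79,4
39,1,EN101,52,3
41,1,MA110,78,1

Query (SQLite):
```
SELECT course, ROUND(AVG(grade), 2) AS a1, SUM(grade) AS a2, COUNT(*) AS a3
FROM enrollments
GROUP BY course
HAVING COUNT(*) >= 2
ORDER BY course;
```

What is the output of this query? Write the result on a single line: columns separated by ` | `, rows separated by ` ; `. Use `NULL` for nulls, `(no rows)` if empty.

Group enrollments by course.
Per group compute: ROUND(AVG(grade), 2), SUM(grade), COUNT(*).
HAVING: drop groups with fewer than 2 rows.
  EC200: ids {4, 8, 29} → ROUND(AVG(grade), 2)=77, SUM(grade)=231, COUNT(*)=3
  EN101: ids {7, 23, 39} → ROUND(AVG(grade), 2)=69.67, SUM(grade)=209, COUNT(*)=3
  HI100: ids {1, 10, 34, 37} → ROUND(AVG(grade), 2)=75.75, SUM(grade)=303, COUNT(*)=4
  MA110: ids {22, 32, 36, 41} → ROUND(AVG(grade), 2)=72.25, SUM(grade)=289, COUNT(*)=4

EC200 | 77 | 231 | 3 ; EN101 | 69.67 | 209 | 3 ; HI100 | 75.75 | 303 | 4 ; MA110 | 72.25 | 289 | 4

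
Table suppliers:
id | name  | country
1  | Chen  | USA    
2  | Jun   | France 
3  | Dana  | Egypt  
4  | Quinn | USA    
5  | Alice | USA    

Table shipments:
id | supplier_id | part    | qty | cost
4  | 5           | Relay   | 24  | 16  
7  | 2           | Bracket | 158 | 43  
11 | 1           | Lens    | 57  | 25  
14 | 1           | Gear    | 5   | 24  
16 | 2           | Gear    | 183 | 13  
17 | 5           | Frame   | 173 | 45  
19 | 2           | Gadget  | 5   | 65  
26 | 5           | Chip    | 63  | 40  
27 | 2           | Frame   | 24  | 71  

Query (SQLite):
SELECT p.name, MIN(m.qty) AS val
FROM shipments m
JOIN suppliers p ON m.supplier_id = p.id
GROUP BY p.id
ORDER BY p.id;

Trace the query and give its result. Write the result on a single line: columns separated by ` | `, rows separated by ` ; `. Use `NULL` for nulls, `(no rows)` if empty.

Chen | 5 ; Jun | 5 ; Alice | 24

Join each shipments row to its suppliers via supplier_id.
Group joined rows by suppliers.id; compute MIN(m.qty) per group.
  1: ids {11, 14} → MIN(m.qty)=5
  2: ids {7, 16, 19, 27} → MIN(m.qty)=5
  5: ids {4, 17, 26} → MIN(m.qty)=24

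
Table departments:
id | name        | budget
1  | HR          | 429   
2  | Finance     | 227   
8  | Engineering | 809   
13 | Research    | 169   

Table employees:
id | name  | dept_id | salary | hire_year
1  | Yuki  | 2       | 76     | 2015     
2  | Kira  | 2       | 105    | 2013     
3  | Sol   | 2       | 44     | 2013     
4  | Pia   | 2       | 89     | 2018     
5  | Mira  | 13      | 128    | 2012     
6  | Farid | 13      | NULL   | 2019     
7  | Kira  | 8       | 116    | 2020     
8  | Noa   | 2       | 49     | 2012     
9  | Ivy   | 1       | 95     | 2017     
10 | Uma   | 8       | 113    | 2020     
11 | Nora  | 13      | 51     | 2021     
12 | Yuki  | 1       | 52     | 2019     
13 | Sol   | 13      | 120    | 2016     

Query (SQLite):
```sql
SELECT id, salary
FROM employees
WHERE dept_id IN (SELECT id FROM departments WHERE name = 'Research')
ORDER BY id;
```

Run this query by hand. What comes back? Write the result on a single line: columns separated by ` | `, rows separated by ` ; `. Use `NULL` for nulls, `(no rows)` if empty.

5 | 128 ; 6 | NULL ; 11 | 51 ; 13 | 120

Inner query: departments.id where name = 'Research'.
Outer: keep employees rows whose dept_id is in that set.
Inner query → {13}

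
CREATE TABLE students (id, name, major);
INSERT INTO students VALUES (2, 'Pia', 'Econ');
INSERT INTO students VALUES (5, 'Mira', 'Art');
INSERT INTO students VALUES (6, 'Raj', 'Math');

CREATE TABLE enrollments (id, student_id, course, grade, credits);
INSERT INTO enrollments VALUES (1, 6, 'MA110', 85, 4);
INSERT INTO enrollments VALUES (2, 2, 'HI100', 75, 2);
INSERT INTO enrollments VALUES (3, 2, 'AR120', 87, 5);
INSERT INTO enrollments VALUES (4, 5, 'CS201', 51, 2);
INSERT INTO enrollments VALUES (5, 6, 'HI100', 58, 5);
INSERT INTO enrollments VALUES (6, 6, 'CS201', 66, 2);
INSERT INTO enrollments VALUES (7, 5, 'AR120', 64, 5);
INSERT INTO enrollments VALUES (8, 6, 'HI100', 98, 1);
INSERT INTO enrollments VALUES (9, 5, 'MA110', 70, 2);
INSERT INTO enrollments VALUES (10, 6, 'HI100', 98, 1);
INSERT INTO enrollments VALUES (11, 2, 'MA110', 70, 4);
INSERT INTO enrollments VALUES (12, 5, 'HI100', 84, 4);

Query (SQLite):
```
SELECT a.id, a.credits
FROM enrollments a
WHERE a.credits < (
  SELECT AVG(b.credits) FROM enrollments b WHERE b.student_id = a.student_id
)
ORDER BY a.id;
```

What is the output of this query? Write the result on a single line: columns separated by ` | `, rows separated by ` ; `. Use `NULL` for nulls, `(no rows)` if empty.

For each enrollments row a, compute AVG(credits) over rows sharing a.student_id.
Keep row a if a.credits < that per-group AVG.
  student_id=2: AVG(credits) = 3.666667
  student_id=5: AVG(credits) = 3.25
  student_id=6: AVG(credits) = 2.6

2 | 2 ; 4 | 2 ; 6 | 2 ; 8 | 1 ; 9 | 2 ; 10 | 1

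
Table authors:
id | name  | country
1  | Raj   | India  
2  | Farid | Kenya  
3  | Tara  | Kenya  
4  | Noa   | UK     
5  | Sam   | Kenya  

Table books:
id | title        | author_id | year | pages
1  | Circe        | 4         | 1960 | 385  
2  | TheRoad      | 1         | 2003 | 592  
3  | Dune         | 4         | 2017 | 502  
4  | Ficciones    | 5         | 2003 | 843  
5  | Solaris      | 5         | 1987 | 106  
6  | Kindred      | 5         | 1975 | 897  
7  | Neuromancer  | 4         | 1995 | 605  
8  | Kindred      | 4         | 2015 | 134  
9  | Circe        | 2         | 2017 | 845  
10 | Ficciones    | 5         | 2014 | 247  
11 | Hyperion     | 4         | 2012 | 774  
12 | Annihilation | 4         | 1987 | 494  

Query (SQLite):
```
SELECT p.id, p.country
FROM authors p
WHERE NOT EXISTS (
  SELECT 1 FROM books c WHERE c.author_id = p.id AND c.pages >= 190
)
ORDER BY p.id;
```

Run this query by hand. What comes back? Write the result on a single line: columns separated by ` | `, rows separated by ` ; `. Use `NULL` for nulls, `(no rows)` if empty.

3 | Kenya

For each authors row, check whether any books with matching author_id has pages >= 190.
Keep rows where that is false.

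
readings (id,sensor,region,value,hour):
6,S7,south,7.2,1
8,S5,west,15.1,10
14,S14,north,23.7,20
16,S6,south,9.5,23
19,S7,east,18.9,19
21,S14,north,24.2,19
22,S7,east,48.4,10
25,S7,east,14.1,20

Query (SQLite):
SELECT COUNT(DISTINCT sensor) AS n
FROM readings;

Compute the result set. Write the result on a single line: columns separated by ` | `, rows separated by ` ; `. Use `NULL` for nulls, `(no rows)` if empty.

4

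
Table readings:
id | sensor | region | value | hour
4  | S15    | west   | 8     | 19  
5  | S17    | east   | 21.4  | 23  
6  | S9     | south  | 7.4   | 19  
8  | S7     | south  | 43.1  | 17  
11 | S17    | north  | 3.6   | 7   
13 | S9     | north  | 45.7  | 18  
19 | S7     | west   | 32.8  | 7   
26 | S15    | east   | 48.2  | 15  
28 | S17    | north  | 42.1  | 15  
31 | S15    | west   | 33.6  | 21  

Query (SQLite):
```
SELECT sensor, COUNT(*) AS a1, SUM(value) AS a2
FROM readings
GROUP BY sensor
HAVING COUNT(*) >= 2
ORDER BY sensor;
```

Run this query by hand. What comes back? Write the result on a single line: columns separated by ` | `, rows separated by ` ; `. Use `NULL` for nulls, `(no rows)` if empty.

Group readings by sensor.
Per group compute: COUNT(*), SUM(value).
HAVING: drop groups with fewer than 2 rows.
  S15: ids {4, 26, 31} → COUNT(*)=3, SUM(value)=89.8
  S17: ids {5, 11, 28} → COUNT(*)=3, SUM(value)=67.1
  S7: ids {8, 19} → COUNT(*)=2, SUM(value)=75.9
  S9: ids {6, 13} → COUNT(*)=2, SUM(value)=53.1

S15 | 3 | 89.8 ; S17 | 3 | 67.1 ; S7 | 2 | 75.9 ; S9 | 2 | 53.1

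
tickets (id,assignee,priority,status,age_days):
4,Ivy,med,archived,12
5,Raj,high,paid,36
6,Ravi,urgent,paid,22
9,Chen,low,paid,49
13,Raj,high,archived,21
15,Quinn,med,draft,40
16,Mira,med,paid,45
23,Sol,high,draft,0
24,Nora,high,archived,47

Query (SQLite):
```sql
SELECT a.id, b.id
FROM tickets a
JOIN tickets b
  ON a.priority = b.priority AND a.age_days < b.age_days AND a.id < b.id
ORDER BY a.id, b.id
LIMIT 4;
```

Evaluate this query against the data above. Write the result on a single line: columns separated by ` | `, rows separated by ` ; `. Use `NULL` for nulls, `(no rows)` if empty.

4 | 15 ; 4 | 16 ; 5 | 24 ; 13 | 24

Pairs (a,b) with same priority, a.age_days < b.age_days, a.id < b.id.
priority groups: high:{5,13,23,24} low:{9} med:{4,15,16} urgent:{6}
Ordered by (a.id, b.id); first 4.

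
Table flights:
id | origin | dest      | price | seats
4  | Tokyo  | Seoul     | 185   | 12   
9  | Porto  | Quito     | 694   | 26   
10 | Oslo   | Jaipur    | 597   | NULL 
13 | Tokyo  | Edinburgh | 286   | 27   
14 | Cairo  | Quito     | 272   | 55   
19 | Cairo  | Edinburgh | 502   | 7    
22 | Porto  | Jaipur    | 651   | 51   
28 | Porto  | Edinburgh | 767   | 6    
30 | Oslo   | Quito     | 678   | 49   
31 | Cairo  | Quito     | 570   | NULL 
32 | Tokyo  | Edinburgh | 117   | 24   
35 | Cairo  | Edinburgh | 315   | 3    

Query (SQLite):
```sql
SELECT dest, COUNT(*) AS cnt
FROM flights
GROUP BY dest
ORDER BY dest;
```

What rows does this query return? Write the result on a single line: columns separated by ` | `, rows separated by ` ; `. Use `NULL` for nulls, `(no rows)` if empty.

Partition flights by dest; compute COUNT(*) within each group.
  Edinburgh: ids {13, 19, 28, 32, 35} → COUNT(*)=5
  Jaipur: ids {10, 22} → COUNT(*)=2
  Quito: ids {9, 14, 30, 31} → COUNT(*)=4
  Seoul: ids {4} → COUNT(*)=1

Edinburgh | 5 ; Jaipur | 2 ; Quito | 4 ; Seoul | 1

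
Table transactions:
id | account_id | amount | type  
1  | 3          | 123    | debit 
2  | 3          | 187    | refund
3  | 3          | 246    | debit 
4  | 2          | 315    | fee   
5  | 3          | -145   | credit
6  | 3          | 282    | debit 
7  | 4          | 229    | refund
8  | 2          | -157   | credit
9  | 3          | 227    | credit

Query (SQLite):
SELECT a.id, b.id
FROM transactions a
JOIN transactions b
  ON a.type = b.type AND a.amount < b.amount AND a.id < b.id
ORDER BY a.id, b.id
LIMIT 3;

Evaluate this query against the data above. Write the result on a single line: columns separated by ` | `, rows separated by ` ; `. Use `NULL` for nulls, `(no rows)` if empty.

1 | 3 ; 1 | 6 ; 2 | 7

Pairs (a,b) with same type, a.amount < b.amount, a.id < b.id.
type groups: credit:{5,8,9} debit:{1,3,6} fee:{4} refund:{2,7}
Ordered by (a.id, b.id); first 3.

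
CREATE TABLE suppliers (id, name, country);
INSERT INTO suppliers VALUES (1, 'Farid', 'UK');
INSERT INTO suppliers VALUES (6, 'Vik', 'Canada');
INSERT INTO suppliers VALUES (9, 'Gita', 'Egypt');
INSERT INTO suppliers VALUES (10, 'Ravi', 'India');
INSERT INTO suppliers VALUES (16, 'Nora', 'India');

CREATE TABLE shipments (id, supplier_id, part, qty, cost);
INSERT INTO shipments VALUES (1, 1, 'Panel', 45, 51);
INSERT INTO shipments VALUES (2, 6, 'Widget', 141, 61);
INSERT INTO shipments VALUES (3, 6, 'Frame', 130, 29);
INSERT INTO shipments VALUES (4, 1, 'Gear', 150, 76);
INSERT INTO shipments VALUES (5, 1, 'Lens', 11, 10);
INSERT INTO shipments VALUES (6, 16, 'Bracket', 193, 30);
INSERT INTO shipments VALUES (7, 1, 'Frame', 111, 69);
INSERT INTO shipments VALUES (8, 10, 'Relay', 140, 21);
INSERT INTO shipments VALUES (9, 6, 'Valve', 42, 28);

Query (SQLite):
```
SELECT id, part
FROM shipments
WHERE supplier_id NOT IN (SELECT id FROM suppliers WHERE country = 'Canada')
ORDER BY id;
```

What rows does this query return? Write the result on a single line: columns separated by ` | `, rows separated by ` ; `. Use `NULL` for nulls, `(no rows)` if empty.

Inner query: suppliers.id where country = 'Canada'.
Outer: keep shipments rows whose supplier_id is not in that set.
Inner query → {6}

1 | Panel ; 4 | Gear ; 5 | Lens ; 6 | Bracket ; 7 | Frame ; 8 | Relay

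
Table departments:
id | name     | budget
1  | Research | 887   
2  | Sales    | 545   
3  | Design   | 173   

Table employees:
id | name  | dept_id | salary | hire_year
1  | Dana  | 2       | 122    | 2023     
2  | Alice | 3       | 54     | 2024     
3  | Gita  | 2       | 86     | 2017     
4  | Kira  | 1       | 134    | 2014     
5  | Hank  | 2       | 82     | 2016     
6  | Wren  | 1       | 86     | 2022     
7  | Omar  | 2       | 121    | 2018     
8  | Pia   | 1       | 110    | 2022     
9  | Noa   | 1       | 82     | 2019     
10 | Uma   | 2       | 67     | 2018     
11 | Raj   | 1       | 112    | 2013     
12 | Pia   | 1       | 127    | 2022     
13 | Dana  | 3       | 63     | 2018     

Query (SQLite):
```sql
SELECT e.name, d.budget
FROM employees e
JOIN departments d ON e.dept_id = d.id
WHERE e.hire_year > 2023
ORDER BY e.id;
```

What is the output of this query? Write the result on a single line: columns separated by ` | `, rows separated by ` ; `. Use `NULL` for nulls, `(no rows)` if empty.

Alice | 173

Each employees row matches the departments row where dept_id = departments.id.
Then keep rows with e.hire_year > 2023.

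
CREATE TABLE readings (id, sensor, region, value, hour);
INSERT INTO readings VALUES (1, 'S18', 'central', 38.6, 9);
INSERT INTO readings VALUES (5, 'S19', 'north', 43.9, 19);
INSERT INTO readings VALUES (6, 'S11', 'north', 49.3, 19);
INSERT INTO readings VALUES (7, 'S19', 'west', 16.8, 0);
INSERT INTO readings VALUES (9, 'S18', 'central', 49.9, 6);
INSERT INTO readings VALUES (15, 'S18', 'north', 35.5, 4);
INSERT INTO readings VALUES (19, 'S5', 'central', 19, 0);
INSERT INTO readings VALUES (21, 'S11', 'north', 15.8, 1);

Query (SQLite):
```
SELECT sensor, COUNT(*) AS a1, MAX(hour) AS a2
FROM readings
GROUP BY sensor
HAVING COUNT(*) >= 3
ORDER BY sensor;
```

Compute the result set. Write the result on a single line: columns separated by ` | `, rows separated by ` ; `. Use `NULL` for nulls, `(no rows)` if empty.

Group readings by sensor.
Per group compute: COUNT(*), MAX(hour).
HAVING: drop groups with fewer than 3 rows.
  S11: ids {6, 21} → COUNT(*)=2, MAX(hour)=19
  S18: ids {1, 9, 15} → COUNT(*)=3, MAX(hour)=9
  S19: ids {5, 7} → COUNT(*)=2, MAX(hour)=19
  S5: ids {19} → COUNT(*)=1, MAX(hour)=0

S18 | 3 | 9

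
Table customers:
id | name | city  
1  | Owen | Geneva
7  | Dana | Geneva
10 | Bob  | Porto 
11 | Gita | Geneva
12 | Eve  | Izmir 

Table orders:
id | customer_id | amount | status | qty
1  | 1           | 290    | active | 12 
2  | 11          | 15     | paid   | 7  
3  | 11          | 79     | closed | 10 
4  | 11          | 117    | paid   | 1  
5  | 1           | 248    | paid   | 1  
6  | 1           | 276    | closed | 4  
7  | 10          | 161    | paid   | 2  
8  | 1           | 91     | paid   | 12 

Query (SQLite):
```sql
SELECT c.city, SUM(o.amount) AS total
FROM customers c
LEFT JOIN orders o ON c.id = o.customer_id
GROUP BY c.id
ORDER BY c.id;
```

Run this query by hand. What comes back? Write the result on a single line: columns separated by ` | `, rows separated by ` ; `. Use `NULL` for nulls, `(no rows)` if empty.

Geneva | 905 ; Geneva | NULL ; Porto | 161 ; Geneva | 211 ; Izmir | NULL

LEFT JOIN keeps every customers row; unmatched ones get NULL for orders columns.
Group by customers.id and compute SUM(o.amount). SUM over an all-NULL group is NULL.
  1: ids {1, 5, 6, 8} → SUM(o.amount)=905
  7: ids {—} → SUM(o.amount)=NULL
  10: ids {7} → SUM(o.amount)=161
  11: ids {2, 3, 4} → SUM(o.amount)=211
  12: ids {—} → SUM(o.amount)=NULL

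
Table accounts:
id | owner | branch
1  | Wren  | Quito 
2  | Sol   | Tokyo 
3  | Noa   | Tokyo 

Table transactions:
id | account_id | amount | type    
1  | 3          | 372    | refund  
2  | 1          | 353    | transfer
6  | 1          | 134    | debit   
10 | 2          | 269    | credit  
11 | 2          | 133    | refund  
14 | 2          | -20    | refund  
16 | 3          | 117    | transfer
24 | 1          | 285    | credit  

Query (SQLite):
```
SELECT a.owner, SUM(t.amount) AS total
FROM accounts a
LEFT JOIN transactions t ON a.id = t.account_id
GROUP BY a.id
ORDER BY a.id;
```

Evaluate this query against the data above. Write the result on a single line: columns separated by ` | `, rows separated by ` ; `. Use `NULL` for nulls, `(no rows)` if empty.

LEFT JOIN keeps every accounts row; unmatched ones get NULL for transactions columns.
Group by accounts.id and compute SUM(t.amount). SUM over an all-NULL group is NULL.
  1: ids {2, 6, 24} → SUM(t.amount)=772
  2: ids {10, 11, 14} → SUM(t.amount)=382
  3: ids {1, 16} → SUM(t.amount)=489

Wren | 772 ; Sol | 382 ; Noa | 489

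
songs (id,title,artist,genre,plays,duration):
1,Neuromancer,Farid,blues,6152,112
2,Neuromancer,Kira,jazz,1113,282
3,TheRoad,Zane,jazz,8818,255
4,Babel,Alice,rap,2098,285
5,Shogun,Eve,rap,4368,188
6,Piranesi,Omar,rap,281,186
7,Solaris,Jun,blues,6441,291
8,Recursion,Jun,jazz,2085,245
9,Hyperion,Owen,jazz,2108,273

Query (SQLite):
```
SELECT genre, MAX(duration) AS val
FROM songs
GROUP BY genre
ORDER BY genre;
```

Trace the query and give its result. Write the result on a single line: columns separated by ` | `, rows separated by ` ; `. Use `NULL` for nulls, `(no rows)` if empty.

blues | 291 ; jazz | 282 ; rap | 285

Partition songs by genre; compute MAX(duration) within each group.
  blues: ids {1, 7} → MAX(duration)=291
  jazz: ids {2, 3, 8, 9} → MAX(duration)=282
  rap: ids {4, 5, 6} → MAX(duration)=285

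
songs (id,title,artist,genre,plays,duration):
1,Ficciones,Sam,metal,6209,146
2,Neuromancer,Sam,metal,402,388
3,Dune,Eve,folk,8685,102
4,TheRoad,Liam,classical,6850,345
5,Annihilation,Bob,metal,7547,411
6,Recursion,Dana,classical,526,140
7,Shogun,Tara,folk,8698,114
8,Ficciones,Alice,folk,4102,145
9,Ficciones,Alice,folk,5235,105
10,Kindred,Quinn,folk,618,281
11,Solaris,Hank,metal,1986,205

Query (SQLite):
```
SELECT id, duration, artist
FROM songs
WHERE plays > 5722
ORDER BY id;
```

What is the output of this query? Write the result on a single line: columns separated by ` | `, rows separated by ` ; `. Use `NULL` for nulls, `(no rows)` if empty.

1 | 146 | Sam ; 3 | 102 | Eve ; 4 | 345 | Liam ; 5 | 411 | Bob ; 7 | 114 | Tara

plays > 5722: ids {1, 3, 4, 5, 7}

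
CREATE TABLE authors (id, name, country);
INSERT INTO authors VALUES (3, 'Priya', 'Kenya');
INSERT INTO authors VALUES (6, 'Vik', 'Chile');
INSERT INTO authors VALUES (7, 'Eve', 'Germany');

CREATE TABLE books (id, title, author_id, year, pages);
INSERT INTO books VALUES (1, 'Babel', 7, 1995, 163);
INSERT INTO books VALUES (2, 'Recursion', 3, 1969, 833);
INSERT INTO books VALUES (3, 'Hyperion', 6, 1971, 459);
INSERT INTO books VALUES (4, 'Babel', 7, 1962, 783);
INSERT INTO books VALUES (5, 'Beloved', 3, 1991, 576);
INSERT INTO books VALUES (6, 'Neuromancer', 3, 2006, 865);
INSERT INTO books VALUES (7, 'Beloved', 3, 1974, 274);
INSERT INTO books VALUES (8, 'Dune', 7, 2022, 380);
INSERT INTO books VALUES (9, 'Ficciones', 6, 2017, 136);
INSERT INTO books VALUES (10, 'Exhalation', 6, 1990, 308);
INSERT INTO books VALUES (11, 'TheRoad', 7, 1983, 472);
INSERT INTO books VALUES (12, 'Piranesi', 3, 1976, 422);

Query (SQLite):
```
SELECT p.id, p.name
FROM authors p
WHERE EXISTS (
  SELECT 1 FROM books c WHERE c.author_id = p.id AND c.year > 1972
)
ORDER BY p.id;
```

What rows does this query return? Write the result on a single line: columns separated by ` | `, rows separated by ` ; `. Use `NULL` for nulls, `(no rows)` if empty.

3 | Priya ; 6 | Vik ; 7 | Eve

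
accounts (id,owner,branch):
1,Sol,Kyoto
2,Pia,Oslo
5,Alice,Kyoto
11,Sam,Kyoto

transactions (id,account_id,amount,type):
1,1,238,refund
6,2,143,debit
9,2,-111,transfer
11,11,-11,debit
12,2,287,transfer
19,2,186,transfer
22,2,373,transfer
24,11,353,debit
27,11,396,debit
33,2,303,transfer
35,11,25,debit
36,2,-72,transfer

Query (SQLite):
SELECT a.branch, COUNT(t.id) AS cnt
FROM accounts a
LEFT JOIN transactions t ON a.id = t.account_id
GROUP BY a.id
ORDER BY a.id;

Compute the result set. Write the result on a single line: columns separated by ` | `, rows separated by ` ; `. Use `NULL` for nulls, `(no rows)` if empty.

LEFT JOIN keeps every accounts row; unmatched ones get NULL for transactions columns.
Group by accounts.id and compute COUNT(t.id). COUNT(col) of an all-NULL group is 0.
  1: ids {1} → COUNT(t.id)=1
  2: ids {6, 9, 12, 19, 22, 33, 36} → COUNT(t.id)=7
  5: ids {—} → COUNT(t.id)=0
  11: ids {11, 24, 27, 35} → COUNT(t.id)=4

Kyoto | 1 ; Oslo | 7 ; Kyoto | 0 ; Kyoto | 4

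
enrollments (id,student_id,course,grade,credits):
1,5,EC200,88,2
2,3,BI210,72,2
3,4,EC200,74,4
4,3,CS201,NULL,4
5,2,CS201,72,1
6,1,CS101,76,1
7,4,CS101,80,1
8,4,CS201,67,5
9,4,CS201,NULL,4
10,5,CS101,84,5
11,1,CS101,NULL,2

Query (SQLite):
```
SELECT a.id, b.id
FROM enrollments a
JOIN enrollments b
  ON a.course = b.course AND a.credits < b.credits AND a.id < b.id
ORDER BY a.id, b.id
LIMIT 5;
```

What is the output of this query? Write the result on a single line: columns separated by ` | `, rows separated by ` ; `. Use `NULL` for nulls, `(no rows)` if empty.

1 | 3 ; 4 | 8 ; 5 | 8 ; 5 | 9 ; 6 | 10

Pairs (a,b) with same course, a.credits < b.credits, a.id < b.id.
course groups: BI210:{2} CS101:{6,7,10,11} CS201:{4,5,8,9} EC200:{1,3}
Ordered by (a.id, b.id); first 5.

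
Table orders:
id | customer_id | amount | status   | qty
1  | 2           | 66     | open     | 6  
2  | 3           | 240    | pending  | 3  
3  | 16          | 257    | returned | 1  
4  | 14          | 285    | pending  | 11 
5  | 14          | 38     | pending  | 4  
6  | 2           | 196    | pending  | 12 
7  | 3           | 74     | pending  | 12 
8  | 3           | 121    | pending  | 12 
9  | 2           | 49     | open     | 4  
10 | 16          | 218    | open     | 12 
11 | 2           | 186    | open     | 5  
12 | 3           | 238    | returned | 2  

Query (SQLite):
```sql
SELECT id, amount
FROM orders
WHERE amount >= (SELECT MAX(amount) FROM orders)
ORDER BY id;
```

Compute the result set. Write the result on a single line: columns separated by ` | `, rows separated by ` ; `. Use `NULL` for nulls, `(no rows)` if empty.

Scalar subquery: MAX(amount) over all orders rows = 285.
Keep rows where amount >= that value.

4 | 285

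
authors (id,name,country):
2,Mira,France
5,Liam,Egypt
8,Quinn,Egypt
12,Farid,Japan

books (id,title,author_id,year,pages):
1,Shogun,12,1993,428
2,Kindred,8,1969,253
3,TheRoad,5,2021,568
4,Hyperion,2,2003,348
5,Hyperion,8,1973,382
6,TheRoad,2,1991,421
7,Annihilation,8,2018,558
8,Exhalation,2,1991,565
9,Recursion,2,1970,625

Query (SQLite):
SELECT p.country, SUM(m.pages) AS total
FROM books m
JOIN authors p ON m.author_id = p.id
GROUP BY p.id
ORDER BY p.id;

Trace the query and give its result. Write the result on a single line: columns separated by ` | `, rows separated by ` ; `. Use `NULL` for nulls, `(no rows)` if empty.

France | 1959 ; Egypt | 568 ; Egypt | 1193 ; Japan | 428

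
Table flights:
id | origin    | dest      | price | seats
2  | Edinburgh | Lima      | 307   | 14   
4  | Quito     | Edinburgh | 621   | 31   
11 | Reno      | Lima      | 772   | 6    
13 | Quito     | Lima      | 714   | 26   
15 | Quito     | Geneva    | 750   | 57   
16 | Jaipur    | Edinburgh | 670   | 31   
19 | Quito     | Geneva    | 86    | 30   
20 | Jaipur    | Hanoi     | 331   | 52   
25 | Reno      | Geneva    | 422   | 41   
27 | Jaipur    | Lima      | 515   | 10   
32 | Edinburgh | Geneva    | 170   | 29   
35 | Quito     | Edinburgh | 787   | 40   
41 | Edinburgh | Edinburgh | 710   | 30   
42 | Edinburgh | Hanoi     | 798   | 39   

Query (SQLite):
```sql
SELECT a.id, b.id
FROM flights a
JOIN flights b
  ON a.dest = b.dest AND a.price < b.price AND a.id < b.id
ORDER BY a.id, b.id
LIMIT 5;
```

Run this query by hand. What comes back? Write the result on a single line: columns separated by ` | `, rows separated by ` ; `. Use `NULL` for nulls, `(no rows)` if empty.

2 | 11 ; 2 | 13 ; 2 | 27 ; 4 | 16 ; 4 | 35

Pairs (a,b) with same dest, a.price < b.price, a.id < b.id.
dest groups: Edinburgh:{4,16,35,41} Geneva:{15,19,25,32} Hanoi:{20,42} Lima:{2,11,13,27}
Ordered by (a.id, b.id); first 5.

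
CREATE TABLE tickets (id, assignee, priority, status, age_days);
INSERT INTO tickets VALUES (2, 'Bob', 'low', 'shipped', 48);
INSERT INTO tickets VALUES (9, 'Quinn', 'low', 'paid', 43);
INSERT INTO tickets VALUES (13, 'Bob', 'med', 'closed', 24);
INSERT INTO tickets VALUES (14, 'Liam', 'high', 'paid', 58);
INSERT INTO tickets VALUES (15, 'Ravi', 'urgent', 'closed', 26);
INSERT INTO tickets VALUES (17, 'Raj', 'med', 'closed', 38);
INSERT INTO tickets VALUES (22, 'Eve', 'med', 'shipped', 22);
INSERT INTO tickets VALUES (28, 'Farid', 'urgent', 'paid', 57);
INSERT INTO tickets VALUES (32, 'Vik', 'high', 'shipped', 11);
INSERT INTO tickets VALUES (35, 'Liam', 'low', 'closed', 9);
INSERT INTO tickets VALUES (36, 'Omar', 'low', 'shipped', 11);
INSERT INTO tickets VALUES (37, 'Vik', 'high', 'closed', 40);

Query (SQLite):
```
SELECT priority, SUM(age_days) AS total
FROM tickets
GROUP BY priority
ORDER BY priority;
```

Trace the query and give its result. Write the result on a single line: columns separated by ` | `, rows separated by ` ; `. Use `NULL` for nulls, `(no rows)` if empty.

high | 109 ; low | 111 ; med | 84 ; urgent | 83

Partition tickets by priority; compute SUM(age_days) within each group.
  high: ids {14, 32, 37} → SUM(age_days)=109
  low: ids {2, 9, 35, 36} → SUM(age_days)=111
  med: ids {13, 17, 22} → SUM(age_days)=84
  urgent: ids {15, 28} → SUM(age_days)=83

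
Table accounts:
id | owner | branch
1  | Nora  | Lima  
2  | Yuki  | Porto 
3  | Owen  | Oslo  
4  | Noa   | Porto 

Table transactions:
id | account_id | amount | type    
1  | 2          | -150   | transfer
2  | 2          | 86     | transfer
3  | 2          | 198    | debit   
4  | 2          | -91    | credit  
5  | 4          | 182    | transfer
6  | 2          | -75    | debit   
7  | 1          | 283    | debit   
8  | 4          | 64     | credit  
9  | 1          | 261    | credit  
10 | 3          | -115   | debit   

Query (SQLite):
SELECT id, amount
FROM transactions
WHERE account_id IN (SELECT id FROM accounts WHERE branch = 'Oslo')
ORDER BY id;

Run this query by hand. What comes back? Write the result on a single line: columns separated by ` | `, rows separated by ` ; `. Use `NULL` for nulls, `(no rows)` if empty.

Inner query: accounts.id where branch = 'Oslo'.
Outer: keep transactions rows whose account_id is in that set.
Inner query → {3}

10 | -115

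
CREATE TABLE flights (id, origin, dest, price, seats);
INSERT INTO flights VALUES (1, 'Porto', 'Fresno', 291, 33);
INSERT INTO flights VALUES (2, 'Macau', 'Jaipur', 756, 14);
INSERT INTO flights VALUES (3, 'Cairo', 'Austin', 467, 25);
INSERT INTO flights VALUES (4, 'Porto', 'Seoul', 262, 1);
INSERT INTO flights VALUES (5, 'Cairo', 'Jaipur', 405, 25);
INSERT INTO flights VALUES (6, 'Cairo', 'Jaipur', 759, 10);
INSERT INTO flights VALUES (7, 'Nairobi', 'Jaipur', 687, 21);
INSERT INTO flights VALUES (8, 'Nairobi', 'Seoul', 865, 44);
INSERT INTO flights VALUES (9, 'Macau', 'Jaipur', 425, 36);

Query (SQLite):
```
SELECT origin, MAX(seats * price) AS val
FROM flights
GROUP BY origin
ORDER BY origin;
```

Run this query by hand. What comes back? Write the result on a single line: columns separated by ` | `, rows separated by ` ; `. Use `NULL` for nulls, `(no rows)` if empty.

Cairo | 11675 ; Macau | 15300 ; Nairobi | 38060 ; Porto | 9603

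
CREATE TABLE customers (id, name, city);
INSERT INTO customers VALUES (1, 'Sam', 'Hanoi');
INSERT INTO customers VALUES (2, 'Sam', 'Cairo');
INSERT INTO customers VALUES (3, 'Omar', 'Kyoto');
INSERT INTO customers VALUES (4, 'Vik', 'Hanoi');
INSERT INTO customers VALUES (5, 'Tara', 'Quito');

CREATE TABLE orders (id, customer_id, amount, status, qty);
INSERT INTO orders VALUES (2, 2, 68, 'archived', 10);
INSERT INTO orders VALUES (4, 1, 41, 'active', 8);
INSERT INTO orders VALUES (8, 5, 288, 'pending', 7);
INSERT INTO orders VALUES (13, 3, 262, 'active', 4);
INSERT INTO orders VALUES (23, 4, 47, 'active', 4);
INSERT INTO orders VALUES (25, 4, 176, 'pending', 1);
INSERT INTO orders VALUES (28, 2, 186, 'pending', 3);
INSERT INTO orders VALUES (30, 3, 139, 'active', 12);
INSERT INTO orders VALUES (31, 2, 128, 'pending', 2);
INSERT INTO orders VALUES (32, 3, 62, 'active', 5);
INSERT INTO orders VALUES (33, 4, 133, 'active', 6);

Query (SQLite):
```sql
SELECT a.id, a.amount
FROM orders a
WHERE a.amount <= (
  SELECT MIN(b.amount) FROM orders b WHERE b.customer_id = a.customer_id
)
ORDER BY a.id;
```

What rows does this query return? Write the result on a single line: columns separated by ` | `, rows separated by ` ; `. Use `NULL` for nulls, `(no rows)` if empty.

For each orders row a, compute MIN(amount) over rows sharing a.customer_id.
Keep row a if a.amount <= that per-group MIN.
  customer_id=1: MIN(amount) = 41
  customer_id=2: MIN(amount) = 68
  customer_id=3: MIN(amount) = 62
  customer_id=4: MIN(amount) = 47
  customer_id=5: MIN(amount) = 288

2 | 68 ; 4 | 41 ; 8 | 288 ; 23 | 47 ; 32 | 62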